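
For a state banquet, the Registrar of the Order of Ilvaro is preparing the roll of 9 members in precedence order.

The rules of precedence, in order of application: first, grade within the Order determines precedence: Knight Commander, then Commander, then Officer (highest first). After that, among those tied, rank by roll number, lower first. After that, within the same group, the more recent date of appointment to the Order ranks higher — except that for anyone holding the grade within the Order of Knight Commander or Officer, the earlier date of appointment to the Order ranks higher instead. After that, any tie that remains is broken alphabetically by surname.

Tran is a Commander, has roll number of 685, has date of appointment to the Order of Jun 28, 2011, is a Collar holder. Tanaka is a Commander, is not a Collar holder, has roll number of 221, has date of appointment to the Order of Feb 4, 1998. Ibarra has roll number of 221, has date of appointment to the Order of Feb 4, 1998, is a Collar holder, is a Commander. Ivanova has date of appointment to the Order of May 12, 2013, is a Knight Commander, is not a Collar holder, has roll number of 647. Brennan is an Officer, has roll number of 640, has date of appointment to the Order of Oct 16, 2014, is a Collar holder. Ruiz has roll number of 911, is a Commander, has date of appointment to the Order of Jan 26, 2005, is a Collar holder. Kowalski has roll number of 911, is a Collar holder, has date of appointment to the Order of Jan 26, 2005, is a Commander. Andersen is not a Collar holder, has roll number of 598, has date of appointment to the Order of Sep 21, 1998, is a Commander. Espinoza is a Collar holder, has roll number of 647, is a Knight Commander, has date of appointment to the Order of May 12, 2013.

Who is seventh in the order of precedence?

Kowalski

By grade within the Order: Espinoza and Ivanova (Knight Commander); then Ibarra, Tanaka, Andersen, Tran, Kowalski and Ruiz (Commander); then Brennan (Officer).
Espinoza and Ivanova both have roll number 647, so the next rule applies.
Espinoza and Ivanova both have date of appointment to the Order May 12, 2013, so the next rule applies.
Among Espinoza and Ivanova, alphabetically by surname: Espinoza before Ivanova.
Among Ibarra, Tanaka, Andersen, Tran, Kowalski and Ruiz, by roll number (lower first): Ibarra and Tanaka (221) before Andersen (598) before Tran (685) before Kowalski and Ruiz (911).
Ibarra and Tanaka both have date of appointment to the Order Feb 4, 1998, so the next rule applies.
Among Ibarra and Tanaka, alphabetically by surname: Ibarra before Tanaka.
Kowalski and Ruiz both have date of appointment to the Order Jan 26, 2005, so the next rule applies.
Among Kowalski and Ruiz, alphabetically by surname: Kowalski before Ruiz.
Order: Espinoza, Ivanova, Ibarra, Tanaka, Andersen, Tran, Kowalski, Ruiz, Brennan.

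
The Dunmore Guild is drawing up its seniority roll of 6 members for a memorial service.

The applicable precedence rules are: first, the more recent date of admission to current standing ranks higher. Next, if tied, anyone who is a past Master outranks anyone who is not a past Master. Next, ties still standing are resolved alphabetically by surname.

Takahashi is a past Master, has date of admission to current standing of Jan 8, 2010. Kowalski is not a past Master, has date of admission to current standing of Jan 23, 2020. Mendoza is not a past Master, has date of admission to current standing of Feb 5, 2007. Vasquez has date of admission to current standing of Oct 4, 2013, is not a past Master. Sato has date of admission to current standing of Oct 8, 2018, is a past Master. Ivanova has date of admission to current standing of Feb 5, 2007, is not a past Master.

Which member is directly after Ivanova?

By date of admission to current standing (later first): Kowalski (Jan 23, 2020); then Sato (Oct 8, 2018); then Vasquez (Oct 4, 2013); then Takahashi (Jan 8, 2010); then Ivanova and Mendoza (both Feb 5, 2007).
Ivanova and Mendoza are each not a past Master, so the next rule applies.
Among Ivanova and Mendoza, alphabetically by surname: Ivanova before Mendoza.
Order: Kowalski, Sato, Vasquez, Takahashi, Ivanova, Mendoza.

Mendoza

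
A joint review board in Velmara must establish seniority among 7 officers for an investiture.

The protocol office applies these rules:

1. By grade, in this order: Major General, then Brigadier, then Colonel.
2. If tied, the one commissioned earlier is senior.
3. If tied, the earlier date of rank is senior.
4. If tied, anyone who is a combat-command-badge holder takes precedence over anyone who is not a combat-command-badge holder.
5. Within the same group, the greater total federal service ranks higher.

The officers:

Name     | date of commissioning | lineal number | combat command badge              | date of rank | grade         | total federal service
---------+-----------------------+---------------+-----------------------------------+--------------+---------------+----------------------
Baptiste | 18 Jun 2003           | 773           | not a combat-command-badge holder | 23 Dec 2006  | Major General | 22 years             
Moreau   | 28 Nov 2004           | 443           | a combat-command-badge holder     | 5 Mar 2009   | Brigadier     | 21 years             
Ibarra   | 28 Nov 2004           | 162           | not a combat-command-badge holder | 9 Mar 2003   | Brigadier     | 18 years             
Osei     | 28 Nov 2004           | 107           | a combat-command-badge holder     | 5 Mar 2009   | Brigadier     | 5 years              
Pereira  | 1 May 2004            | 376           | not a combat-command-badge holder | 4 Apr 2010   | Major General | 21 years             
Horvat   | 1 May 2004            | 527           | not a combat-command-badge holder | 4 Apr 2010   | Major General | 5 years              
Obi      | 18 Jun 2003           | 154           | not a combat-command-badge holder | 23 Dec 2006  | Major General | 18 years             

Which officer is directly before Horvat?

Pereira

By grade: Baptiste, Obi, Pereira and Horvat (Major General); then Ibarra, Moreau and Osei (Brigadier).
Among Baptiste, Obi, Pereira and Horvat, by date of commissioning (earlier first): Baptiste and Obi (18 Jun 2003) before Pereira and Horvat (1 May 2004).
Baptiste and Obi both have date of rank 23 Dec 2006, so the next rule applies.
Baptiste and Obi are each not a combat-command-badge holder, so the next rule applies.
Among Baptiste and Obi, by total federal service (higher first): Baptiste (22 years) before Obi (18 years).
Pereira and Horvat both have date of rank 4 Apr 2010, so the next rule applies.
Pereira and Horvat are each not a combat-command-badge holder, so the next rule applies.
Among Pereira and Horvat, by total federal service (higher first): Pereira (21 years) before Horvat (5 years).
Ibarra, Moreau and Osei all have date of commissioning 28 Nov 2004, so the next rule applies.
Among Ibarra, Moreau and Osei, by date of rank (earlier first): Ibarra (9 Mar 2003) before Moreau and Osei (5 Mar 2009).
Moreau and Osei are each a combat-command-badge holder, so the next rule applies.
Among Moreau and Osei, by total federal service (higher first): Moreau (21 years) before Osei (5 years).
Order: Baptiste, Obi, Pereira, Horvat, Ibarra, Moreau, Osei.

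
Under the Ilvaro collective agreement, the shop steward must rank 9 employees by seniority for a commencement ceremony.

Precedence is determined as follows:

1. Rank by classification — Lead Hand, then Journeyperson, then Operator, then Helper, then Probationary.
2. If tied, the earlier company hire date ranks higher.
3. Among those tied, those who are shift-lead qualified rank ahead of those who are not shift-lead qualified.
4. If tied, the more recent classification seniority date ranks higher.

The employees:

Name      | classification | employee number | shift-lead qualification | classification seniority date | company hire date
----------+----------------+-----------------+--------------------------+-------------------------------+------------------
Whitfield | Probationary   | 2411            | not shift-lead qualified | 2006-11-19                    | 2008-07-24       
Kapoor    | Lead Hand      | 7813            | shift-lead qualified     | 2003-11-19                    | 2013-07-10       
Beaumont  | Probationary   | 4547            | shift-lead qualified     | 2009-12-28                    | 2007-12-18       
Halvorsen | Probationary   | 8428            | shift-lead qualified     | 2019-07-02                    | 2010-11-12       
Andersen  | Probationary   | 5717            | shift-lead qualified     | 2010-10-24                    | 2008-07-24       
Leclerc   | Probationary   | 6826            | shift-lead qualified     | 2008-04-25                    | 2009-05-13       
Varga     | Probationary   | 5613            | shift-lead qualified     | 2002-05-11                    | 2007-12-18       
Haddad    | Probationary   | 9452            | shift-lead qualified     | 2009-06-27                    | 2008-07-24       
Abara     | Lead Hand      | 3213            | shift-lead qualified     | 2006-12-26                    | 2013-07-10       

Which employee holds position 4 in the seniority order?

By classification: Abara and Kapoor (Lead Hand); then Beaumont, Varga, Andersen, Haddad, Whitfield, Leclerc and Halvorsen (Probationary).
Abara and Kapoor both have company hire date 2013-07-10, so the next rule applies.
Abara and Kapoor are each shift-lead qualified, so the next rule applies.
Among Abara and Kapoor, by classification seniority date (later first): Abara (2006-12-26) before Kapoor (2003-11-19).
Among Beaumont, Varga, Andersen, Haddad, Whitfield, Leclerc and Halvorsen, by company hire date (earlier first): Beaumont and Varga (2007-12-18) before Andersen, Haddad and Whitfield (2008-07-24) before Leclerc (2009-05-13) before Halvorsen (2010-11-12).
Beaumont and Varga are each shift-lead qualified, so the next rule applies.
Among Beaumont and Varga, by classification seniority date (later first): Beaumont (2009-12-28) before Varga (2002-05-11).
Among Andersen, Haddad and Whitfield, shift-lead qualified before not shift-lead qualified: Andersen and Haddad (shift-lead qualified) before Whitfield (not shift-lead qualified).
Among Andersen and Haddad, by classification seniority date (later first): Andersen (2010-10-24) before Haddad (2009-06-27).
Order: Abara, Kapoor, Beaumont, Varga, Andersen, Haddad, Whitfield, Leclerc, Halvorsen.

Varga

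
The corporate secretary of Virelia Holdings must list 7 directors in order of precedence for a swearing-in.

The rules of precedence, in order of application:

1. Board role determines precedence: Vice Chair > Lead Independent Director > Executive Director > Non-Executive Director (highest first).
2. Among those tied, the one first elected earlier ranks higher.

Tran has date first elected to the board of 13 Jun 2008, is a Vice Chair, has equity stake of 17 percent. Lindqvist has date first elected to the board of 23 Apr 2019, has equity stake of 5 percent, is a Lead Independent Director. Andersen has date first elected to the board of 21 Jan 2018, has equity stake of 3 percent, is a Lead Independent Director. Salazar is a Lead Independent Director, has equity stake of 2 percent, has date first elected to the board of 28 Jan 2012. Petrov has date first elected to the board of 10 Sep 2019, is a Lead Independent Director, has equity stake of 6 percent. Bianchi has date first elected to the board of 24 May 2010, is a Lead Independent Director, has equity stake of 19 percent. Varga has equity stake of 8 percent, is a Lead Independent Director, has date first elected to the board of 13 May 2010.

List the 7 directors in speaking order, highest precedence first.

By board role: Tran (Vice Chair); then Varga, Bianchi, Salazar, Andersen, Lindqvist and Petrov (Lead Independent Director).
Among Varga, Bianchi, Salazar, Andersen, Lindqvist and Petrov, by date first elected to the board (earlier first): Varga (13 May 2010) before Bianchi (24 May 2010) before Salazar (28 Jan 2012) before Andersen (21 Jan 2018) before Lindqvist (23 Apr 2019) before Petrov (10 Sep 2019).
Full order: Tran, Varga, Bianchi, Salazar, Andersen, Lindqvist, Petrov.

Tran, Varga, Bianchi, Salazar, Andersen, Lindqvist, Petrov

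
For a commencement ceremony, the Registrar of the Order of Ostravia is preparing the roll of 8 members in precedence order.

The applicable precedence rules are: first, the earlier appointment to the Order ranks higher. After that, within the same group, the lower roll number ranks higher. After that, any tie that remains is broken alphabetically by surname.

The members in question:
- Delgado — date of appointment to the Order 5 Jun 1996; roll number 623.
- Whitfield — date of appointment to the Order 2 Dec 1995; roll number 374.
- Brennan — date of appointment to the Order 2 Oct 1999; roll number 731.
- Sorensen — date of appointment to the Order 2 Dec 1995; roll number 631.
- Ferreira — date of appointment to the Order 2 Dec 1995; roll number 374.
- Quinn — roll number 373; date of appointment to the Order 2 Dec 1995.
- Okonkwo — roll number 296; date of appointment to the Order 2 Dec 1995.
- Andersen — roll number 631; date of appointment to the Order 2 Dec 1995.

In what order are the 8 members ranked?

Okonkwo, Quinn, Ferreira, Whitfield, Andersen, Sorensen, Delgado, Brennan

By date of appointment to the Order (earlier first): Okonkwo, Quinn, Ferreira, Whitfield, Andersen and Sorensen (each 2 Dec 1995); then Delgado (5 Jun 1996); then Brennan (2 Oct 1999).
Among Okonkwo, Quinn, Ferreira, Whitfield, Andersen and Sorensen, by roll number (lower first): Okonkwo (296) before Quinn (373) before Ferreira and Whitfield (374) before Andersen and Sorensen (631).
Among Ferreira and Whitfield, alphabetically by surname: Ferreira before Whitfield.
Among Andersen and Sorensen, alphabetically by surname: Andersen before Sorensen.
Full order: Okonkwo, Quinn, Ferreira, Whitfield, Andersen, Sorensen, Delgado, Brennan.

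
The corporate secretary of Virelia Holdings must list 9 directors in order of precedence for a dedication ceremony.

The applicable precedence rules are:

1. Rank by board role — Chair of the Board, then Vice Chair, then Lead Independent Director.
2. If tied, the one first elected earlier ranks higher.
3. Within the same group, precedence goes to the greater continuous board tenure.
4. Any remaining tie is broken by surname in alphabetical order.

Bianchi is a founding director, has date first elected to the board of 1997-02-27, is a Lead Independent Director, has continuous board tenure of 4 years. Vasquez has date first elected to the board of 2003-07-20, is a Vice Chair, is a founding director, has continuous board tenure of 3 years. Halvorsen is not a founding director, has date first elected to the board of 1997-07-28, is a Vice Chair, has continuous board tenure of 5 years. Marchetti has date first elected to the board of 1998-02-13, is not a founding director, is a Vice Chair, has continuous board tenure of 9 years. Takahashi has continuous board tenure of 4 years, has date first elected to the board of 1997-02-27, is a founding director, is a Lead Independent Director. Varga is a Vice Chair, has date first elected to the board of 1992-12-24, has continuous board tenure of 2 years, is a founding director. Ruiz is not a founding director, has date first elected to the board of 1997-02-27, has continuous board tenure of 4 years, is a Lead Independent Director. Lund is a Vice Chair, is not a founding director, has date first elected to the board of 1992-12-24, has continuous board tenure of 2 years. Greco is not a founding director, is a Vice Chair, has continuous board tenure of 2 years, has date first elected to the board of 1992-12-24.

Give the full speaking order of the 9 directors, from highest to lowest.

By board role: Greco, Lund, Varga, Halvorsen, Marchetti and Vasquez (Vice Chair); then Bianchi, Ruiz and Takahashi (Lead Independent Director).
Among Greco, Lund, Varga, Halvorsen, Marchetti and Vasquez, by date first elected to the board (earlier first): Greco, Lund and Varga (1992-12-24) before Halvorsen (1997-07-28) before Marchetti (1998-02-13) before Vasquez (2003-07-20).
Greco, Lund and Varga all have continuous board tenure 2 years, so the next rule applies.
Among Greco, Lund and Varga, alphabetically by surname: Greco before Lund before Varga.
Bianchi, Ruiz and Takahashi all have date first elected to the board 1997-02-27, so the next rule applies.
Bianchi, Ruiz and Takahashi all have continuous board tenure 4 years, so the next rule applies.
Among Bianchi, Ruiz and Takahashi, alphabetically by surname: Bianchi before Ruiz before Takahashi.
Full order: Greco, Lund, Varga, Halvorsen, Marchetti, Vasquez, Bianchi, Ruiz, Takahashi.

Greco, Lund, Varga, Halvorsen, Marchetti, Vasquez, Bianchi, Ruiz, Takahashi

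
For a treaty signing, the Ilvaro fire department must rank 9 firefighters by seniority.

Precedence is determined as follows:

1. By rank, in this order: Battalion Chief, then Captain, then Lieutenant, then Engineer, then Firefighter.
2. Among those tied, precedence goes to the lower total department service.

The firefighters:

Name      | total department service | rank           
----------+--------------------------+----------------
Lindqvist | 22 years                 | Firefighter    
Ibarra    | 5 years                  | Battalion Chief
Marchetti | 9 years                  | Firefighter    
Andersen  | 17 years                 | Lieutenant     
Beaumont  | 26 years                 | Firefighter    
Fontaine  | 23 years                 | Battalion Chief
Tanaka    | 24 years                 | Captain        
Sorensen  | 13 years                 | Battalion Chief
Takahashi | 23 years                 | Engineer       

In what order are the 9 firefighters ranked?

Ibarra, Sorensen, Fontaine, Tanaka, Andersen, Takahashi, Marchetti, Lindqvist, Beaumont

By rank: Ibarra, Sorensen and Fontaine (Battalion Chief); then Tanaka (Captain); then Andersen (Lieutenant); then Takahashi (Engineer); then Marchetti, Lindqvist and Beaumont (Firefighter).
Among Ibarra, Sorensen and Fontaine, by total department service (lower first): Ibarra (5 years) before Sorensen (13 years) before Fontaine (23 years).
Among Marchetti, Lindqvist and Beaumont, by total department service (lower first): Marchetti (9 years) before Lindqvist (22 years) before Beaumont (26 years).
Full order: Ibarra, Sorensen, Fontaine, Tanaka, Andersen, Takahashi, Marchetti, Lindqvist, Beaumont.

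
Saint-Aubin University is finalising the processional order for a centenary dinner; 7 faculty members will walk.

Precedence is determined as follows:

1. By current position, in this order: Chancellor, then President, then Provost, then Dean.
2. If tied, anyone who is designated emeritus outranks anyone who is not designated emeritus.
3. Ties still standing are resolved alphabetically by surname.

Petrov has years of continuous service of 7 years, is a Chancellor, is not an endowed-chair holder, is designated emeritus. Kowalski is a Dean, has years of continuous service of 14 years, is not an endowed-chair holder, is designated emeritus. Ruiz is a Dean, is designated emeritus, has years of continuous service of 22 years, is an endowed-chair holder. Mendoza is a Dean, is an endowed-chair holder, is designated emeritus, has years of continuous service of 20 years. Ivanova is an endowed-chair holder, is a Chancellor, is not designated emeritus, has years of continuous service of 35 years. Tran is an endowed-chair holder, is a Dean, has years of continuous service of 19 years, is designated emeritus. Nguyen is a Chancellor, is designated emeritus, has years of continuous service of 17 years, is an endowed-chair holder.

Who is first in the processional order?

Nguyen

By current position: Nguyen, Petrov and Ivanova (Chancellor); then Kowalski, Mendoza, Ruiz and Tran (Dean).
Among Nguyen, Petrov and Ivanova, designated emeritus before not designated emeritus: Nguyen and Petrov (designated emeritus) before Ivanova (not designated emeritus).
Among Nguyen and Petrov, alphabetically by surname: Nguyen before Petrov.
Kowalski, Mendoza, Ruiz and Tran are each designated emeritus, so the next rule applies.
Among Kowalski, Mendoza, Ruiz and Tran, alphabetically by surname: Kowalski before Mendoza before Ruiz before Tran.
Order: Nguyen, Petrov, Ivanova, Kowalski, Mendoza, Ruiz, Tran.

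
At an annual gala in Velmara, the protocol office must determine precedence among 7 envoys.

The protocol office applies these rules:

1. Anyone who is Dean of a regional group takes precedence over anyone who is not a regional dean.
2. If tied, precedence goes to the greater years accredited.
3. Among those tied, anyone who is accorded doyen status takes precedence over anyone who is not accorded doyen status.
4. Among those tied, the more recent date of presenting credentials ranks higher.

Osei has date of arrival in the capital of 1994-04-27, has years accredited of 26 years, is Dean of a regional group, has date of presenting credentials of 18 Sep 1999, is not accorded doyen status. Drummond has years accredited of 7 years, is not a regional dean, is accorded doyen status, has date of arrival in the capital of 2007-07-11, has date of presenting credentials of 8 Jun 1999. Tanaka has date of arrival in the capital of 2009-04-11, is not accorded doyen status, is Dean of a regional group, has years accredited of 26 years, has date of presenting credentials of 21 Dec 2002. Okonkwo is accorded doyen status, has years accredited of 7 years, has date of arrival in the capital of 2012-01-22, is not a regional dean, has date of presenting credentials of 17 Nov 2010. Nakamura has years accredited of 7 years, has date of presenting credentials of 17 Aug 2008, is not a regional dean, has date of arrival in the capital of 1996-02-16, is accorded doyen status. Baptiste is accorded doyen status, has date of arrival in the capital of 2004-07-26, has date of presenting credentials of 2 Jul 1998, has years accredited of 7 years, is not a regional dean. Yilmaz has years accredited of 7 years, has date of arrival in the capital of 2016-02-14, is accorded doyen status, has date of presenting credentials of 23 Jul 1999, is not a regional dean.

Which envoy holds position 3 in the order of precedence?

By the first rule: Tanaka and Osei (both Dean of a regional group); then Okonkwo, Nakamura, Yilmaz, Drummond and Baptiste (each not a regional dean).
Tanaka and Osei both have years accredited 26 years, so the next rule applies.
Tanaka and Osei are each not accorded doyen status, so the next rule applies.
Among Tanaka and Osei, by date of presenting credentials (later first): Tanaka (21 Dec 2002) before Osei (18 Sep 1999).
Okonkwo, Nakamura, Yilmaz, Drummond and Baptiste all have years accredited 7 years, so the next rule applies.
Okonkwo, Nakamura, Yilmaz, Drummond and Baptiste are each accorded doyen status, so the next rule applies.
Among Okonkwo, Nakamura, Yilmaz, Drummond and Baptiste, by date of presenting credentials (later first): Okonkwo (17 Nov 2010) before Nakamura (17 Aug 2008) before Yilmaz (23 Jul 1999) before Drummond (8 Jun 1999) before Baptiste (2 Jul 1998).
Order: Tanaka, Osei, Okonkwo, Nakamura, Yilmaz, Drummond, Baptiste.

Okonkwo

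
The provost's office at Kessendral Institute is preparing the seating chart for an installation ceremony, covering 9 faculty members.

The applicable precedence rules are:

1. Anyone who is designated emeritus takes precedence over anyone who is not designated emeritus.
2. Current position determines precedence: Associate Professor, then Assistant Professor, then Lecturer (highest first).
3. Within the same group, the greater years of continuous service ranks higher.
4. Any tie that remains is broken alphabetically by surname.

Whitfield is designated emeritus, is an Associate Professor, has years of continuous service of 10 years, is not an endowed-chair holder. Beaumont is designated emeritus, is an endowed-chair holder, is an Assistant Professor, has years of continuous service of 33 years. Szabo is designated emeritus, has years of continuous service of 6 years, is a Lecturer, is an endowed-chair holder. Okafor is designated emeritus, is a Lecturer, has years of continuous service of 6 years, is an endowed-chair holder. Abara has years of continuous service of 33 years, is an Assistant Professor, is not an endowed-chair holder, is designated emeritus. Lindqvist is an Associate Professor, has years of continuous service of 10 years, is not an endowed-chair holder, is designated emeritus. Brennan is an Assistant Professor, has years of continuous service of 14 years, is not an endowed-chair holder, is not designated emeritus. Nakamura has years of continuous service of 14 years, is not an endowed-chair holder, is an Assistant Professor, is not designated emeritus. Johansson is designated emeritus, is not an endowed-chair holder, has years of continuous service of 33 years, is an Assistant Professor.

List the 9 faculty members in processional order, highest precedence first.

By the first rule: Lindqvist, Whitfield, Abara, Beaumont, Johansson, Okafor and Szabo (each designated emeritus); then Brennan and Nakamura (both not designated emeritus).
Among Lindqvist, Whitfield, Abara, Beaumont, Johansson, Okafor and Szabo, by current position: Lindqvist and Whitfield (Associate Professor) before Abara, Beaumont and Johansson (Assistant Professor) before Okafor and Szabo (Lecturer).
Lindqvist and Whitfield both have years of continuous service 10 years, so the next rule applies.
Among Lindqvist and Whitfield, alphabetically by surname: Lindqvist before Whitfield.
Abara, Beaumont and Johansson all have years of continuous service 33 years, so the next rule applies.
Among Abara, Beaumont and Johansson, alphabetically by surname: Abara before Beaumont before Johansson.
Okafor and Szabo both have years of continuous service 6 years, so the next rule applies.
Among Okafor and Szabo, alphabetically by surname: Okafor before Szabo.
Brennan and Nakamura are each Assistant Professor, so the next rule applies.
Brennan and Nakamura both have years of continuous service 14 years, so the next rule applies.
Among Brennan and Nakamura, alphabetically by surname: Brennan before Nakamura.
Full order: Lindqvist, Whitfield, Abara, Beaumont, Johansson, Okafor, Szabo, Brennan, Nakamura.

Lindqvist, Whitfield, Abara, Beaumont, Johansson, Okafor, Szabo, Brennan, Nakamura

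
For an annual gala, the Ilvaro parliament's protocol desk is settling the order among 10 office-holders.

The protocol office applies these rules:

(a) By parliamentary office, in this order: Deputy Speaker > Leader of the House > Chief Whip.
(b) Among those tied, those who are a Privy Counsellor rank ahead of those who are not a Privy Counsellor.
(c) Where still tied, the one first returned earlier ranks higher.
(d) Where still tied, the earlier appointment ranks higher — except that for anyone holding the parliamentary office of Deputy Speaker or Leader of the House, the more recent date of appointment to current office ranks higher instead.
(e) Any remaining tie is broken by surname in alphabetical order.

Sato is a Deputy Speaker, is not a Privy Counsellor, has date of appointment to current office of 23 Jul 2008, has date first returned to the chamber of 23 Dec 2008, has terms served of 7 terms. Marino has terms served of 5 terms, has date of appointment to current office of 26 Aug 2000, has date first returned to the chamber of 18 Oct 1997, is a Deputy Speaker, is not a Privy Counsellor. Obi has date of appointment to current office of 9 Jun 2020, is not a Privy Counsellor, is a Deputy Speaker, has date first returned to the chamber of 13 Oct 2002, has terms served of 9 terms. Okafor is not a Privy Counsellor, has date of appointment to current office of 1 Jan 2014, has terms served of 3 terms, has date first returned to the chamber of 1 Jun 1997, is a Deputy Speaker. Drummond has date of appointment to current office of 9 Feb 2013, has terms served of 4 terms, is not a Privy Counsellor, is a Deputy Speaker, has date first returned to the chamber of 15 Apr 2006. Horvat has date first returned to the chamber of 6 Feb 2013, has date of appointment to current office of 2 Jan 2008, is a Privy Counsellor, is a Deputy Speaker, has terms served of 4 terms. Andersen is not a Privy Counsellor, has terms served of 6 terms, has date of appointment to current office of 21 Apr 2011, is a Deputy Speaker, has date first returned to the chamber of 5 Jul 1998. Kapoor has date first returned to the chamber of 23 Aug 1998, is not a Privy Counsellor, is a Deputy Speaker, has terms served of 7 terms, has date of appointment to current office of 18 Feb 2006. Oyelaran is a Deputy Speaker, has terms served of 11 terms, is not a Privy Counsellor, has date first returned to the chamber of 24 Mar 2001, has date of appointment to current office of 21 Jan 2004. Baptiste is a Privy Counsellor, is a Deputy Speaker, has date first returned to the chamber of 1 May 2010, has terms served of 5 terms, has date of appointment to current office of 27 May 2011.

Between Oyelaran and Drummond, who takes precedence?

Oyelaran

By parliamentary office: Baptiste, Horvat, Okafor, Marino, Andersen, Kapoor, Oyelaran, Obi, Drummond and Sato (Deputy Speaker).
Among Baptiste, Horvat, Okafor, Marino, Andersen, Kapoor, Oyelaran, Obi, Drummond and Sato, a Privy Counsellor before not a Privy Counsellor: Baptiste and Horvat (a Privy Counsellor) before Okafor, Marino, Andersen, Kapoor, Oyelaran, Obi, Drummond and Sato (not a Privy Counsellor).
Among Baptiste and Horvat, by date first returned to the chamber (earlier first): Baptiste (1 May 2010) before Horvat (6 Feb 2013).
Among Okafor, Marino, Andersen, Kapoor, Oyelaran, Obi, Drummond and Sato, by date first returned to the chamber (earlier first): Okafor (1 Jun 1997) before Marino (18 Oct 1997) before Andersen (5 Jul 1998) before Kapoor (23 Aug 1998) before Oyelaran (24 Mar 2001) before Obi (13 Oct 2002) before Drummond (15 Apr 2006) before Sato (23 Dec 2008).
So Oyelaran takes precedence.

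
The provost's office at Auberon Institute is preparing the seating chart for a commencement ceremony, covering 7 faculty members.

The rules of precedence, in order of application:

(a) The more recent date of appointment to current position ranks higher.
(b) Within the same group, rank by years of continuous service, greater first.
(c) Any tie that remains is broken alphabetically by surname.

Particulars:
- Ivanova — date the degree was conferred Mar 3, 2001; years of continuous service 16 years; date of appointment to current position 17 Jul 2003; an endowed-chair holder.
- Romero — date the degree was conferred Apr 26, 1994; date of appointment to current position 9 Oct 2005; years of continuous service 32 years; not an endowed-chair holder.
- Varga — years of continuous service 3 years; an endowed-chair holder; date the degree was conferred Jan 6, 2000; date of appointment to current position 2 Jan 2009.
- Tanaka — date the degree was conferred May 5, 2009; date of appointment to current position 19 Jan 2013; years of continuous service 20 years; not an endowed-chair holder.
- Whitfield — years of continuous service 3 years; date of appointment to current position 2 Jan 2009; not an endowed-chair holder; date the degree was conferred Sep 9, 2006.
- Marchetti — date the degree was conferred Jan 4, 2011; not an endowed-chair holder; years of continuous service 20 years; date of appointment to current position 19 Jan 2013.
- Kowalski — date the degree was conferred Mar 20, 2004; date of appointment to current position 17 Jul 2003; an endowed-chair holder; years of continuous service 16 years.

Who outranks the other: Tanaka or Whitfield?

Tanaka

By date of appointment to current position (later first): Marchetti and Tanaka (both 19 Jan 2013); then Varga and Whitfield (both 2 Jan 2009); then Romero (9 Oct 2005); then Ivanova and Kowalski (both 17 Jul 2003).
Marchetti and Tanaka both have years of continuous service 20 years, so the next rule applies.
Among Marchetti and Tanaka, alphabetically by surname: Marchetti before Tanaka.
Varga and Whitfield both have years of continuous service 3 years, so the next rule applies.
Among Varga and Whitfield, alphabetically by surname: Varga before Whitfield.
Ivanova and Kowalski both have years of continuous service 16 years, so the next rule applies.
Among Ivanova and Kowalski, alphabetically by surname: Ivanova before Kowalski.
So Tanaka takes precedence.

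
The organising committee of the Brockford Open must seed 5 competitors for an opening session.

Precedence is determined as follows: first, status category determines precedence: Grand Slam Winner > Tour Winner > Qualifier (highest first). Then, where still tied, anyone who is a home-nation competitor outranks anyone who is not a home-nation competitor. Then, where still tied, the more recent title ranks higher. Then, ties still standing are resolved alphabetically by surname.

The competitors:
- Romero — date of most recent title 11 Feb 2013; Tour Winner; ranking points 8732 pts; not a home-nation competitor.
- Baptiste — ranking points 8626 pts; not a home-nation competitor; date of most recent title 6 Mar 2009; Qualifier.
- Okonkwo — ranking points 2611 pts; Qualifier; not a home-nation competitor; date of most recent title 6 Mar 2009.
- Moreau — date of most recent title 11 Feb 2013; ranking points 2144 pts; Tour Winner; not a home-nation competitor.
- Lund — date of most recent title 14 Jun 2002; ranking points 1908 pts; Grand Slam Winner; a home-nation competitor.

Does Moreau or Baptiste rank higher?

By status category: Lund (Grand Slam Winner); then Moreau and Romero (Tour Winner); then Baptiste and Okonkwo (Qualifier).
Moreau and Romero are each not a home-nation competitor, so the next rule applies.
Moreau and Romero both have date of most recent title 11 Feb 2013, so the next rule applies.
Among Moreau and Romero, alphabetically by surname: Moreau before Romero.
Baptiste and Okonkwo are each not a home-nation competitor, so the next rule applies.
Baptiste and Okonkwo both have date of most recent title 6 Mar 2009, so the next rule applies.
Among Baptiste and Okonkwo, alphabetically by surname: Baptiste before Okonkwo.
So Moreau takes precedence.

Moreau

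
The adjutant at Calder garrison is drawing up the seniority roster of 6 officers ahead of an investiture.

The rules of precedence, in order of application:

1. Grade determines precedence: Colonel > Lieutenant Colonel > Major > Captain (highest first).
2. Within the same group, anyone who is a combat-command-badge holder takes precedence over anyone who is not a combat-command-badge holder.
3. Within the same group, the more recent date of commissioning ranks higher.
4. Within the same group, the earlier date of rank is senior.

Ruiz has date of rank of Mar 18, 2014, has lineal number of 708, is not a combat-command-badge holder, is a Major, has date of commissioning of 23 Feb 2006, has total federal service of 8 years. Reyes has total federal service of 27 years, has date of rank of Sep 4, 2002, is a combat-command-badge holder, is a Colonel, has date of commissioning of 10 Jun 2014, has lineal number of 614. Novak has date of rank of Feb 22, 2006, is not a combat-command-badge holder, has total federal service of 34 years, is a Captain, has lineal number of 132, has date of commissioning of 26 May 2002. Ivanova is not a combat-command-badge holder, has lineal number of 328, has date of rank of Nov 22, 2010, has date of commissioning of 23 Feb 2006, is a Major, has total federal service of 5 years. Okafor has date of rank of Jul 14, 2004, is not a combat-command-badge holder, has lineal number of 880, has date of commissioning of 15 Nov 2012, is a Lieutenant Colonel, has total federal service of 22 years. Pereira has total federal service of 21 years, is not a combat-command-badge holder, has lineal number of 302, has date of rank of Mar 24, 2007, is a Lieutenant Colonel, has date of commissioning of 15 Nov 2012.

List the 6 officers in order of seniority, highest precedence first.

By grade: Reyes (Colonel); then Okafor and Pereira (Lieutenant Colonel); then Ivanova and Ruiz (Major); then Novak (Captain).
Okafor and Pereira are each not a combat-command-badge holder, so the next rule applies.
Okafor and Pereira both have date of commissioning 15 Nov 2012, so the next rule applies.
Among Okafor and Pereira, by date of rank (earlier first): Okafor (Jul 14, 2004) before Pereira (Mar 24, 2007).
Ivanova and Ruiz are each not a combat-command-badge holder, so the next rule applies.
Ivanova and Ruiz both have date of commissioning 23 Feb 2006, so the next rule applies.
Among Ivanova and Ruiz, by date of rank (earlier first): Ivanova (Nov 22, 2010) before Ruiz (Mar 18, 2014).
Full order: Reyes, Okafor, Pereira, Ivanova, Ruiz, Novak.

Reyes, Okafor, Pereira, Ivanova, Ruiz, Novak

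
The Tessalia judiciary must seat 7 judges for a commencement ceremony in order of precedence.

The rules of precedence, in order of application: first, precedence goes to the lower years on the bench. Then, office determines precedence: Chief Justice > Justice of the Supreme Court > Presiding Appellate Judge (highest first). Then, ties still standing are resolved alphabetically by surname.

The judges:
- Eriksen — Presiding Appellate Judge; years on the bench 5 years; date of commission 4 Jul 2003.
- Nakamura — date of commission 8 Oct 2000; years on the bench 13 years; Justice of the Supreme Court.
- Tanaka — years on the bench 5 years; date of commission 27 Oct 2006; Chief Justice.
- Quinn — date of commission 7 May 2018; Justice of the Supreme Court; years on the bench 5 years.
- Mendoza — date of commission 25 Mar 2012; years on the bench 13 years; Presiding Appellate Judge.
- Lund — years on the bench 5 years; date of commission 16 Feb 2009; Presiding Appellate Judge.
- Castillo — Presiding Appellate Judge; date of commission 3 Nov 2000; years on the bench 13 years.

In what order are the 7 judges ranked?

Tanaka, Quinn, Eriksen, Lund, Nakamura, Castillo, Mendoza

By years on the bench (lower first): Tanaka, Quinn, Eriksen and Lund (each 5 years); then Nakamura, Castillo and Mendoza (each 13 years).
Among Tanaka, Quinn, Eriksen and Lund, by office: Tanaka (Chief Justice) before Quinn (Justice of the Supreme Court) before Eriksen and Lund (Presiding Appellate Judge).
Among Eriksen and Lund, alphabetically by surname: Eriksen before Lund.
Among Nakamura, Castillo and Mendoza, by office: Nakamura (Justice of the Supreme Court) before Castillo and Mendoza (Presiding Appellate Judge).
Among Castillo and Mendoza, alphabetically by surname: Castillo before Mendoza.
Full order: Tanaka, Quinn, Eriksen, Lund, Nakamura, Castillo, Mendoza.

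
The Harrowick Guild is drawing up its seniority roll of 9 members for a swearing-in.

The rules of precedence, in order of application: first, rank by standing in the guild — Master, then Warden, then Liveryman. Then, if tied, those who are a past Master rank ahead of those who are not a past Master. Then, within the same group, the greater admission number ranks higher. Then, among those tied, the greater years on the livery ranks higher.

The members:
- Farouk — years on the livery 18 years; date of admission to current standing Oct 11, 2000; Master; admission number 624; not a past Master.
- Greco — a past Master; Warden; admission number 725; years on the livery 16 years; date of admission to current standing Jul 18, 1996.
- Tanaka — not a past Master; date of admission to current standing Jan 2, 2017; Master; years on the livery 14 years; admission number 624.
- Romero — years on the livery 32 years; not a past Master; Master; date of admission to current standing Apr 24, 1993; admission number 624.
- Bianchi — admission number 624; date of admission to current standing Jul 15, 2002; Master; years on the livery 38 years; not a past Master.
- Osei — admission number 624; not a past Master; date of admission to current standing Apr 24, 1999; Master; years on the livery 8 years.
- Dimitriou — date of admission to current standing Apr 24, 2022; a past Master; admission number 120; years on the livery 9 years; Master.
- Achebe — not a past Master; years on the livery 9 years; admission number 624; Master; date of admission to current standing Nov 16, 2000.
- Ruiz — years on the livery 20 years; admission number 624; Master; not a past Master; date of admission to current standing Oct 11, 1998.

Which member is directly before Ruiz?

Romero

By standing in the guild: Dimitriou, Bianchi, Romero, Ruiz, Farouk, Tanaka, Achebe and Osei (Master); then Greco (Warden).
Among Dimitriou, Bianchi, Romero, Ruiz, Farouk, Tanaka, Achebe and Osei, a past Master before not a past Master: Dimitriou (a past Master) before Bianchi, Romero, Ruiz, Farouk, Tanaka, Achebe and Osei (not a past Master).
Bianchi, Romero, Ruiz, Farouk, Tanaka, Achebe and Osei all have admission number 624, so the next rule applies.
Among Bianchi, Romero, Ruiz, Farouk, Tanaka, Achebe and Osei, by years on the livery (higher first): Bianchi (38 years) before Romero (32 years) before Ruiz (20 years) before Farouk (18 years) before Tanaka (14 years) before Achebe (9 years) before Osei (8 years).
Order: Dimitriou, Bianchi, Romero, Ruiz, Farouk, Tanaka, Achebe, Osei, Greco.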